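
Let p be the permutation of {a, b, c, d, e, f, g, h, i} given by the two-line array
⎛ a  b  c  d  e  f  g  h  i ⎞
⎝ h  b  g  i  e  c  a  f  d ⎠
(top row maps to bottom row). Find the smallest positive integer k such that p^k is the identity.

Decomposing into disjoint cycles gives cycle lengths 5, 2, 1, 1.
The order is lcm(5, 2) = 10.

10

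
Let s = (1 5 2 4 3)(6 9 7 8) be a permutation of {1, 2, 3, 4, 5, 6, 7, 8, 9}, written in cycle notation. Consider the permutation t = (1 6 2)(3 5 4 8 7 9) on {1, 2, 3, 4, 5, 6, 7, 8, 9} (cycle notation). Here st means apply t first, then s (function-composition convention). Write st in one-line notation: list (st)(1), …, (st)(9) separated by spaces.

For each element, apply t then s: 1 → 6 → 9; 2 → 1 → 5; 3 → 5 → 2; 4 → 8 → 6; 5 → 4 → 3; 6 → 2 → 4; 7 → 9 → 7; 8 → 7 → 8; 9 → 3 → 1.
So st in one-line form is 9 5 2 6 3 4 7 8 1.

9 5 2 6 3 4 7 8 1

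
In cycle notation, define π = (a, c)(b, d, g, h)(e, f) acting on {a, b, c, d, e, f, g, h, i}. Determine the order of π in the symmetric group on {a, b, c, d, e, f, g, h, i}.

4

The cycle type of π is (4, 2, 2, 1).
Since disjoint cycles commute, ord(π) = lcm(4, 2, 2) = 4.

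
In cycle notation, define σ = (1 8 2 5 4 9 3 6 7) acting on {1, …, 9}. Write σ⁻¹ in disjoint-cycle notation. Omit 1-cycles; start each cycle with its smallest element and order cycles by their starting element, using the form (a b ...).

(1 7 6 3 9 4 5 2 8)

The inverse reverses each cycle.
Reversing each cycle of σ and rotating so the smallest element leads gives (1 7 6 3 9 4 5 2 8).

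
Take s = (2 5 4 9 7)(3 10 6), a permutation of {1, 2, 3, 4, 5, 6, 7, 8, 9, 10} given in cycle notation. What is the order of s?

15

The disjoint cycles have lengths 5, 3, 1, 1.
Since disjoint cycles commute, ord(s) = lcm(5, 3) = 15.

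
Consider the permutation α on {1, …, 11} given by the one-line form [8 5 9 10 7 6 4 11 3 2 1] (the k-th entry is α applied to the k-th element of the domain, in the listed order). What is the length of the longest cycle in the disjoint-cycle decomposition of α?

5

Decomposing into disjoint cycles gives (1 8 11)(2 5 7 4 10)(3 9); the longest has length 5.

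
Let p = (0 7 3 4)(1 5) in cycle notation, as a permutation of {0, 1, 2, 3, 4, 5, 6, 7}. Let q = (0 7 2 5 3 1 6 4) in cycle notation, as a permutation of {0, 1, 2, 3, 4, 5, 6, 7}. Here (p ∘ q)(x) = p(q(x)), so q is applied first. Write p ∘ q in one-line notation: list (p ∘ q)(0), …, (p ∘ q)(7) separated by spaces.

3 6 1 5 7 4 0 2

(p ∘ q)(x) = p(q(x)). Computing each image: p(q(0)) = p(7) = 3, p(q(1)) = p(6) = 6, p(q(2)) = p(5) = 1, p(q(3)) = p(1) = 5, p(q(4)) = p(0) = 7, p(q(5)) = p(3) = 4, p(q(6)) = p(4) = 0, p(q(7)) = p(2) = 2.
Hence p ∘ q = [3 6 1 5 7 4 0 2].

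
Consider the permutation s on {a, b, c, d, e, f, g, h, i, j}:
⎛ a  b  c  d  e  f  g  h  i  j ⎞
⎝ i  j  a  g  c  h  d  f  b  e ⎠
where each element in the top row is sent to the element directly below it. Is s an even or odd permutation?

In disjoint-cycle form the cycle lengths are 6, 2, 2.
A cycle is odd iff its length is even; s has 3 even-length cycles, so sgn(s) = (−1)^3 and s is odd.

odd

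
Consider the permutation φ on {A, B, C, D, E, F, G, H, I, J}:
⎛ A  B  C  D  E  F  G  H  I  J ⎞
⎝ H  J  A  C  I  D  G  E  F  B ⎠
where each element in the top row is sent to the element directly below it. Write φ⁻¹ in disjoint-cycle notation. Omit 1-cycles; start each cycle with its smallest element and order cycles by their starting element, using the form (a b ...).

First write φ in disjoint cycles: (A H E I F D C)(B J).
The inverse reverses every cycle; in canonical form, φ⁻¹ = (A C D F I E H)(B J).

(A C D F I E H)(B J)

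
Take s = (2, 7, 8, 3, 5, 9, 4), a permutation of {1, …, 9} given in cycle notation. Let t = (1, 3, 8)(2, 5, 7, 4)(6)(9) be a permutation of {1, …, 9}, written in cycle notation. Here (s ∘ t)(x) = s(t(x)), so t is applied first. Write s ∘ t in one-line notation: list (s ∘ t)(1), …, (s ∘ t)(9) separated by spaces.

Chase each element through t then s: 1 → 3 → 5; 2 → 5 → 9; 3 → 8 → 3; 4 → 2 → 7; 5 → 7 → 8; 6 → 6 → 6; 7 → 4 → 2; 8 → 1 → 1; 9 → 9 → 4.
Collecting the images, s ∘ t = [5 9 3 7 8 6 2 1 4].

5 9 3 7 8 6 2 1 4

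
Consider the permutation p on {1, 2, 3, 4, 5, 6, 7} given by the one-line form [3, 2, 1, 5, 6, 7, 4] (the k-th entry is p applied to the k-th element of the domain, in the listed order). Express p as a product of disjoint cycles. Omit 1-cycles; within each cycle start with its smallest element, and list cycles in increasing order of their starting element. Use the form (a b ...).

Start at 1 and follow images: 1 → 3 → 1, giving the cycle (1 3).
Continuing from each remaining unvisited element yields (1 3)(4 5 6 7).

(1 3)(4 5 6 7)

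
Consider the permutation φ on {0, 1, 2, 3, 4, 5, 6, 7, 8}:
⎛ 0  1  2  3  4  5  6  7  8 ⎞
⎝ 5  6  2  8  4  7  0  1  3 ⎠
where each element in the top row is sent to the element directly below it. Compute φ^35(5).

5

Tracing 5 → 7 → … returns to 5 after 5 steps, so 5 lies in a 5-cycle (0, 5, 7, 1, 6).
On a 5-cycle, φ^5 is the identity, so φ^35 = φ^0 there (35 ≡ 0 mod 5).
So φ^35(5) = 5.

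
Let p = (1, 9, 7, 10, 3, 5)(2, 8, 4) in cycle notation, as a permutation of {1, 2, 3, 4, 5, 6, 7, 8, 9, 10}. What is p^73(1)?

1 lies in the 6-cycle (1, 9, 7, 10, 3, 5).
On a 6-cycle, p^6 is the identity, so p^73 = p^1 there (73 ≡ 1 mod 6).
Stepping 1 place around the cycle: 1 → 9.

9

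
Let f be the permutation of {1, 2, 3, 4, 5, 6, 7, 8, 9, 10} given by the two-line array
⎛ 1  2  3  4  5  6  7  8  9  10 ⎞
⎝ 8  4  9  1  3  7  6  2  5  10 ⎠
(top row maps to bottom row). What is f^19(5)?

Tracing 5 → 3 → … returns to 5 after 3 steps, so 5 lies in a 3-cycle (3 9 5).
Since the cycle has length 3, f^19 acts on it the same as f^1 (19 mod 3 = 1).
Advancing 1 step from 5: 5 → 3.

3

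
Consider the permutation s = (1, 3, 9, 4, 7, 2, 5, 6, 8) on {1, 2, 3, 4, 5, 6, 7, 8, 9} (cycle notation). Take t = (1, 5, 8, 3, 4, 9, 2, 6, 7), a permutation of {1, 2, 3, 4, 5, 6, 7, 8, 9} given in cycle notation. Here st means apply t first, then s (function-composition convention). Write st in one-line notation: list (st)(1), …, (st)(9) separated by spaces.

(st)(x) = s(t(x)). Computing each image: s(t(1)) = s(5) = 6, s(t(2)) = s(6) = 8, s(t(3)) = s(4) = 7, s(t(4)) = s(9) = 4, s(t(5)) = s(8) = 1, s(t(6)) = s(7) = 2, s(t(7)) = s(1) = 3, s(t(8)) = s(3) = 9, s(t(9)) = s(2) = 5.
Hence st = [6 8 7 4 1 2 3 9 5].

6 8 7 4 1 2 3 9 5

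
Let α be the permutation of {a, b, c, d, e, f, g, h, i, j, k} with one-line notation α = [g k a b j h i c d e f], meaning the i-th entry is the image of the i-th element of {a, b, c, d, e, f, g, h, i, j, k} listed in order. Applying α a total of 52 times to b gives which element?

Tracing b → k → … returns to b after 9 steps, so b lies in a 9-cycle (a g i d b k f h c).
On a 9-cycle, α^9 is the identity, so α^52 = α^7 there (52 ≡ 7 mod 9).
Stepping 7 places around the cycle: b → k → f → h → c → a → g → i.

i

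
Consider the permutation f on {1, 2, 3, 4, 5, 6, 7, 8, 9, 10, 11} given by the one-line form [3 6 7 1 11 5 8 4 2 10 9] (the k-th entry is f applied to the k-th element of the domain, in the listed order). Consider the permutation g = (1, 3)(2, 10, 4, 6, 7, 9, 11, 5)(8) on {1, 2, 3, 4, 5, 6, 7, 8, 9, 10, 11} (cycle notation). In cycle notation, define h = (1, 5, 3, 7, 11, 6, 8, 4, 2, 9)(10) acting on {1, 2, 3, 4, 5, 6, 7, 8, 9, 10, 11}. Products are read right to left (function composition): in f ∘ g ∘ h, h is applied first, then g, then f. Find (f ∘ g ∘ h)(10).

(f ∘ g ∘ h)(10) = f(g(h(10))). h(10) = 10, then g(10) = 4, then f(4) = 1, so the result is 1.

1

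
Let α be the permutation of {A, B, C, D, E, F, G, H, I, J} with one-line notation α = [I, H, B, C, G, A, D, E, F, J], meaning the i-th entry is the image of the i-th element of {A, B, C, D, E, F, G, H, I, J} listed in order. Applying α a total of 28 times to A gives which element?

I

Tracing A → I → … returns to A after 3 steps, so A lies in a 3-cycle (A, I, F).
Powers repeat with period 3 on this cycle, and 28 mod 3 = 1, so α^28(A) = α^1(A).
Stepping 1 place around the cycle: A → I.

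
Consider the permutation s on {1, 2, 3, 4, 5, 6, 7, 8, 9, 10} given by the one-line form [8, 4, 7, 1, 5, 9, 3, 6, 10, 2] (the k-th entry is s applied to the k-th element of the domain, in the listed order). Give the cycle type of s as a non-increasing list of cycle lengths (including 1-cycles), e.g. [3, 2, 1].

The disjoint cycles are (1, 8, 6, 9, 10, 2, 4)(3, 7)(5), with lengths 7, 2, 1 in non-increasing order.

[7, 2, 1]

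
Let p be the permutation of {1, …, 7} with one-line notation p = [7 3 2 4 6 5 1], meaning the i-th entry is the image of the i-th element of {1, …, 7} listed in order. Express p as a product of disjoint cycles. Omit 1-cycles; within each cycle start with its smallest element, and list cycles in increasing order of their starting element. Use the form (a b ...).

Iterating p from 1 gives 1 → 7 → 1; that is the 2-cycle (1 7).
Repeating from the next unused element and collecting all non-trivial cycles gives (1 7)(2 3)(5 6).

(1 7)(2 3)(5 6)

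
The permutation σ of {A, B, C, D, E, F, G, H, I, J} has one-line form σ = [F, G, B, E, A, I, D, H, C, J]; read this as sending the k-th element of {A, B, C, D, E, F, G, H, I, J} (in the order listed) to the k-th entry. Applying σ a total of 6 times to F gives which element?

Tracing F → I → … returns to F after 8 steps, so F lies in an 8-cycle (A, F, I, C, B, G, D, E).
Stepping 6 places around the cycle: F → I → C → B → G → D → E.

E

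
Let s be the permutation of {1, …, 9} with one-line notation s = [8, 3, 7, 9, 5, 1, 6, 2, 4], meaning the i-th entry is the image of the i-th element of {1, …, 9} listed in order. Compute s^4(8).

Tracing 8 → 2 → … returns to 8 after 6 steps, so 8 lies in a 6-cycle (1, 8, 2, 3, 7, 6).
Stepping 4 places around the cycle: 8 → 2 → 3 → 7 → 6.

6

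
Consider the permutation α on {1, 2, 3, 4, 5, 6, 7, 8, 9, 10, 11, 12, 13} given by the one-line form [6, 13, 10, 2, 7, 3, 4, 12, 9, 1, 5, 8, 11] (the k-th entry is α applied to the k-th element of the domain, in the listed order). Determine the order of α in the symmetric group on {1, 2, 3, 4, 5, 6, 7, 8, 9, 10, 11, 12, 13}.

Writing α as disjoint cycles, the cycle lengths are 6, 4, 2, 1.
Since disjoint cycles commute, ord(α) = lcm(6, 4, 2) = 12.

12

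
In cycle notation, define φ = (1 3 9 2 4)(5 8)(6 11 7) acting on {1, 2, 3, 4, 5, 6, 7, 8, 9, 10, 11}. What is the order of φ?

30

The disjoint cycles have lengths 5, 3, 2, 1.
The order is lcm(5, 3, 2) = 30.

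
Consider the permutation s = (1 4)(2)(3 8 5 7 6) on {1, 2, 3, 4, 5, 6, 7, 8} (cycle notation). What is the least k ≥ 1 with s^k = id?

10

The cycle type of s is (5, 2, 1).
The order of s is the least common multiple of its cycle lengths: lcm(5, 2) = 10.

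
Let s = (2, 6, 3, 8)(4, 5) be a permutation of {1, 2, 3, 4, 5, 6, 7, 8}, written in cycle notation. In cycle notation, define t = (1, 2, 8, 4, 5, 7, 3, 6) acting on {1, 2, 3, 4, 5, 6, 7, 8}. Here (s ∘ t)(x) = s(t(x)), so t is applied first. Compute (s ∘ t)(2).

t(2) = 8, then s(8) = 2; composing gives (s ∘ t)(2) = 2.

2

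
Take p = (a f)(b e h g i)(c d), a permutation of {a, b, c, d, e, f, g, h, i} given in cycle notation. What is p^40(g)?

g

g lies in the 5-cycle (b e h g i).
Since the cycle has length 5, p^40 acts on it the same as p^0 (40 mod 5 = 0).
So p^40(g) = g.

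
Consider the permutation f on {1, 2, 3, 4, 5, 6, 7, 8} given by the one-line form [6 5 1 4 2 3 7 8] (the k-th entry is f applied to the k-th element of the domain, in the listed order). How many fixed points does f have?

The fixed points (elements with f(x) = x) are {4, 7, 8}, so there are 3.

3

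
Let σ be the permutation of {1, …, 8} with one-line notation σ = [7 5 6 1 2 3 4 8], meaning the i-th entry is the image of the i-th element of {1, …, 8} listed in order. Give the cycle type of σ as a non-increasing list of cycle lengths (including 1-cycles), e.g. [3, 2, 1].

[3, 2, 2, 1]

The disjoint cycles are (1 7 4)(2 5)(3 6)(8), with lengths 3, 2, 2, 1 in non-increasing order.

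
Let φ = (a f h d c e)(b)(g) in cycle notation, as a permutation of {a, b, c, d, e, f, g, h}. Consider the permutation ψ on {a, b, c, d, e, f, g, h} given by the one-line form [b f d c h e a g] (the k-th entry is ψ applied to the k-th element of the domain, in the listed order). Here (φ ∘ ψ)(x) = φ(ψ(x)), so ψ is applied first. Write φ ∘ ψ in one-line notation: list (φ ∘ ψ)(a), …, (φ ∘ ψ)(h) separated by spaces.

b h c e d a f g

(φ ∘ ψ)(x) = φ(ψ(x)). Computing each image: φ(ψ(a)) = φ(b) = b, φ(ψ(b)) = φ(f) = h, φ(ψ(c)) = φ(d) = c, φ(ψ(d)) = φ(c) = e, φ(ψ(e)) = φ(h) = d, φ(ψ(f)) = φ(e) = a, φ(ψ(g)) = φ(a) = f, φ(ψ(h)) = φ(g) = g.
Hence φ ∘ ψ = [b h c e d a f g].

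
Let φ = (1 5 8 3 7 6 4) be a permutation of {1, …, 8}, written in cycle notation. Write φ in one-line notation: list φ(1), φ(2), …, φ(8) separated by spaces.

5 2 7 1 8 4 6 3

Each element maps to the next entry in its cycle (wrapping to the front): 1↦5, 2↦2, 3↦7, 4↦1, 5↦8, 6↦4, 7↦6, 8↦3.
Listing these in domain order gives 5 2 7 1 8 4 6 3.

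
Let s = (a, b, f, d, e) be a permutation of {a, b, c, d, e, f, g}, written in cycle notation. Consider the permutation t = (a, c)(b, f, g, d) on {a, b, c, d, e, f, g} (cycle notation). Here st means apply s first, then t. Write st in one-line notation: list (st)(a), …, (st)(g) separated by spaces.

f g a e c b d

(st)(x) = t(s(x)). Computing each image: t(s(a)) = t(b) = f, t(s(b)) = t(f) = g, t(s(c)) = t(c) = a, t(s(d)) = t(e) = e, t(s(e)) = t(a) = c, t(s(f)) = t(d) = b, t(s(g)) = t(g) = d.
Hence st = [f g a e c b d].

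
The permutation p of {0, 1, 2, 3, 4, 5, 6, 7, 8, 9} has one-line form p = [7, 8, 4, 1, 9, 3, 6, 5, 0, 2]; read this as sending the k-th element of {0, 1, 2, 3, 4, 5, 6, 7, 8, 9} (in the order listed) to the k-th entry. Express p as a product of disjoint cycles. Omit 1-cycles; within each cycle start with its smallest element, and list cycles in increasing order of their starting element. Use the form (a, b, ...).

(0, 7, 5, 3, 1, 8)(2, 4, 9)

From 0: 0 → 7 → 5 → 3 → 1 → 8 → 0, closing the cycle (0, 7, 5, 3, 1, 8).
Continuing from each remaining unvisited element yields (0, 7, 5, 3, 1, 8)(2, 4, 9).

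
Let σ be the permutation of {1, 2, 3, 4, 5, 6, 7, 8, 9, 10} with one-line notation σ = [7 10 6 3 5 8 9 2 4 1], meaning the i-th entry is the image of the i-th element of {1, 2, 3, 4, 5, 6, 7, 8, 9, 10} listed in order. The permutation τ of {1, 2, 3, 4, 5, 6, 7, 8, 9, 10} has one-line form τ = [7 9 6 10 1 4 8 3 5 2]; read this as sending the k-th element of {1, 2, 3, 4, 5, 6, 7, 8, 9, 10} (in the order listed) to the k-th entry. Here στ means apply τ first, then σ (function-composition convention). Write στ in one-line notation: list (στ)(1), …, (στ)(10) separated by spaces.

(στ)(x) = σ(τ(x)). Computing each image: σ(τ(1)) = σ(7) = 9, σ(τ(2)) = σ(9) = 4, σ(τ(3)) = σ(6) = 8, σ(τ(4)) = σ(10) = 1, σ(τ(5)) = σ(1) = 7, σ(τ(6)) = σ(4) = 3, σ(τ(7)) = σ(8) = 2, σ(τ(8)) = σ(3) = 6, σ(τ(9)) = σ(5) = 5, σ(τ(10)) = σ(2) = 10.
Hence στ = [9 4 8 1 7 3 2 6 5 10].

9 4 8 1 7 3 2 6 5 10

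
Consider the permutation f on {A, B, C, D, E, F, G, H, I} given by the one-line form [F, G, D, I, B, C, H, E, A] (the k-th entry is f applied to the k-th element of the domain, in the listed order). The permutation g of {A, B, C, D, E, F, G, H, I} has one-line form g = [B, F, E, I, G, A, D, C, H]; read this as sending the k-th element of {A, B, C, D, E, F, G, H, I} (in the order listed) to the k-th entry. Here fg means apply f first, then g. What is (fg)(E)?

F

(fg)(E) = g(f(E)). f(E) = B, then g(B) = F. So (fg)(E) = F.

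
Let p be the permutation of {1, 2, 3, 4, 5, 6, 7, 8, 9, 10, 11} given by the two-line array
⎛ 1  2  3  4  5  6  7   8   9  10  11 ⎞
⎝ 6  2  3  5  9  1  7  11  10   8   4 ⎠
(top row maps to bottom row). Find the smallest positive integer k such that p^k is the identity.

The disjoint-cycle form of p has cycle lengths 6, 2, 1, 1, 1.
The order is lcm(6, 2) = 6.

6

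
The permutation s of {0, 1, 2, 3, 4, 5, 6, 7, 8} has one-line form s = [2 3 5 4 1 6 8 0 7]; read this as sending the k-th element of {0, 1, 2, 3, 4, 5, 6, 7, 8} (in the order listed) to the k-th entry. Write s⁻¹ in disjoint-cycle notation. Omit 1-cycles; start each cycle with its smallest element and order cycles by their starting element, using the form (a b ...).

The cycle decomposition of s is (0 2 5 6 8 7)(1 3 4).
Reversing each cycle (and rotating so the smallest element leads) gives s⁻¹ = (0 7 8 6 5 2)(1 4 3).

(0 7 8 6 5 2)(1 4 3)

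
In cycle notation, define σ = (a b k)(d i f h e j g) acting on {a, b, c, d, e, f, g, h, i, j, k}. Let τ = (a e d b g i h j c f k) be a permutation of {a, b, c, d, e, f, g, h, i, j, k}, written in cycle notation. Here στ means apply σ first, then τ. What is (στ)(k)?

e

σ(k) = a, then τ(a) = e; composing gives (στ)(k) = e.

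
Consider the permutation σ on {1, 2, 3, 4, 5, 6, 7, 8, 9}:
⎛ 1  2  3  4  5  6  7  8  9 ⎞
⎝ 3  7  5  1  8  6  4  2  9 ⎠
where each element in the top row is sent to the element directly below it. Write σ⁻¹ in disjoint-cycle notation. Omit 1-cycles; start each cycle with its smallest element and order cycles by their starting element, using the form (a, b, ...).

The cycle decomposition of σ is (1, 3, 5, 8, 2, 7, 4).
The inverse reverses every cycle; in canonical form, σ⁻¹ = (1, 4, 7, 2, 8, 5, 3).

(1, 4, 7, 2, 8, 5, 3)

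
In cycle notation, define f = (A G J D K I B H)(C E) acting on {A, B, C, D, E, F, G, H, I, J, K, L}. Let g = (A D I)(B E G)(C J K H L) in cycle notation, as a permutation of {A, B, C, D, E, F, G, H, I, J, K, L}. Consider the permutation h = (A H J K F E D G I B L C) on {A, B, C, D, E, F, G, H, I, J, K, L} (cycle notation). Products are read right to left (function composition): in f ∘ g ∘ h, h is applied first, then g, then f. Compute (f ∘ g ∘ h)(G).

G

Chase G: h(G) = I; g(I) = A; f(A) = G. Hence (f ∘ g ∘ h)(G) = G.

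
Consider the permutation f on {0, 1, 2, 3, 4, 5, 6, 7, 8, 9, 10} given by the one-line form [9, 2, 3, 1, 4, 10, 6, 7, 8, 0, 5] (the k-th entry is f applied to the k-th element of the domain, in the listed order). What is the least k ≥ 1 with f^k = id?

The disjoint-cycle form of f has cycle lengths 3, 2, 2, 1, 1, 1, 1.
Since disjoint cycles commute, ord(f) = lcm(3, 2, 2) = 6.

6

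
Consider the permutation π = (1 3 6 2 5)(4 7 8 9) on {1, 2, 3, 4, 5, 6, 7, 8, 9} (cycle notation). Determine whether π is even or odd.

The cycle lengths are 5, 4.
A cycle is odd iff its length is even; π has 1 even-length cycle, so sgn(π) = (−1)^1 and π is odd.

odd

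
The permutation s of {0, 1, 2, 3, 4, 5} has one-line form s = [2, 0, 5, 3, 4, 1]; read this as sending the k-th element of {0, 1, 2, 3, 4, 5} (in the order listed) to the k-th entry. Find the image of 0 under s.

0 is element number 1 of the domain, and entry number 1 of the one-line form is 2, so s(0) = 2.

2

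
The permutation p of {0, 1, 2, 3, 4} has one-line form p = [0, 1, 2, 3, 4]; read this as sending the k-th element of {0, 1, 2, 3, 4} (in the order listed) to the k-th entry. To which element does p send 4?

4

4 is element number 5 of the domain, and entry number 5 of the one-line form is 4, so p(4) = 4.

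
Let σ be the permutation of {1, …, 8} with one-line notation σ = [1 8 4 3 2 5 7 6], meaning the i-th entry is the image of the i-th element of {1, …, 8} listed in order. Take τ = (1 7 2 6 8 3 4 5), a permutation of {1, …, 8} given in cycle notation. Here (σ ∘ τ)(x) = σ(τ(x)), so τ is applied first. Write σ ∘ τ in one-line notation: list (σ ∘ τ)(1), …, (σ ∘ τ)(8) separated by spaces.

7 5 3 2 1 6 8 4

For each element, apply τ then σ: 1 → 7 → 7; 2 → 6 → 5; 3 → 4 → 3; 4 → 5 → 2; 5 → 1 → 1; 6 → 8 → 6; 7 → 2 → 8; 8 → 3 → 4.
So σ ∘ τ in one-line form is 7 5 3 2 1 6 8 4.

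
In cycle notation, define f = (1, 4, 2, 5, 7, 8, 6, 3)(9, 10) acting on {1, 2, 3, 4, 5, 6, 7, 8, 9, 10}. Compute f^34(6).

1

6 lies in the 8-cycle (1, 4, 2, 5, 7, 8, 6, 3).
Powers repeat with period 8 on this cycle, and 34 mod 8 = 2, so f^34(6) = f^2(6).
Stepping 2 places around the cycle: 6 → 3 → 1.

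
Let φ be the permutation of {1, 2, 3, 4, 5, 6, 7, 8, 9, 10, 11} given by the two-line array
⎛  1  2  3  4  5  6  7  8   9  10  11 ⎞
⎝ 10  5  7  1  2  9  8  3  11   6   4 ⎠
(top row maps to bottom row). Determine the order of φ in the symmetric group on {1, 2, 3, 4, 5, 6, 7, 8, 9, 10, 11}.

6

The disjoint-cycle form of φ has cycle lengths 6, 3, 2.
The order of φ is the least common multiple of its cycle lengths: lcm(6, 3, 2) = 6.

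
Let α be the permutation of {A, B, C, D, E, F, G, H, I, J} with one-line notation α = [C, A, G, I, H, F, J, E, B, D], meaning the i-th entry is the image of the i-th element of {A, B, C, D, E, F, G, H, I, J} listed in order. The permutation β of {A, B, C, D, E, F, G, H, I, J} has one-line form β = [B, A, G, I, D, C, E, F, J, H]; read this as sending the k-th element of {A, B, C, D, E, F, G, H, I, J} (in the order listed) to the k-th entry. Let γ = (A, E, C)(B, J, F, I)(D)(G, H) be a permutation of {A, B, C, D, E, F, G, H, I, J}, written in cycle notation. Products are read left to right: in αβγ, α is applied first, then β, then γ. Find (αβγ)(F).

A

(αβγ)(F) = γ(β(α(F))). α(F) = F, then β(F) = C, then γ(C) = A, so the result is A.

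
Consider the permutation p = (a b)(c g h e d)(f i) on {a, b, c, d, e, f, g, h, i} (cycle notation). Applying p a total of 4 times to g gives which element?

g lies in the 5-cycle (c g h e d).
Stepping 4 places around the cycle: g → h → e → d → c.

c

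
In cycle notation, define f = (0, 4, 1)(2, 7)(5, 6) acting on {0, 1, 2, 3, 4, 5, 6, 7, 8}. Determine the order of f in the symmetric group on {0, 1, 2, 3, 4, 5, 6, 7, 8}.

6

The cycle type of f is (3, 2, 2, 1, 1).
The order is lcm(3, 2, 2) = 6.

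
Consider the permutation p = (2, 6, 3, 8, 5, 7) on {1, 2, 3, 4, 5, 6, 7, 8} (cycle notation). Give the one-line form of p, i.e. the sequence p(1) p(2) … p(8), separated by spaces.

Reading each image from the cycles: 1→1, 2→6, 3→8, 4→4, 5→7, 6→3, 7→2, 8→5.
Listing these in domain order gives 1 6 8 4 7 3 2 5.

1 6 8 4 7 3 2 5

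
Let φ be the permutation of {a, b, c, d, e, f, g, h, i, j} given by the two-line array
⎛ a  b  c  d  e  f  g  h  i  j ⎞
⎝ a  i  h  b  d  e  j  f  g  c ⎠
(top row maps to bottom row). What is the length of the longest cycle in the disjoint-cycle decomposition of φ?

Decomposing into disjoint cycles gives (b i g j c h f e d); the longest has length 9.

9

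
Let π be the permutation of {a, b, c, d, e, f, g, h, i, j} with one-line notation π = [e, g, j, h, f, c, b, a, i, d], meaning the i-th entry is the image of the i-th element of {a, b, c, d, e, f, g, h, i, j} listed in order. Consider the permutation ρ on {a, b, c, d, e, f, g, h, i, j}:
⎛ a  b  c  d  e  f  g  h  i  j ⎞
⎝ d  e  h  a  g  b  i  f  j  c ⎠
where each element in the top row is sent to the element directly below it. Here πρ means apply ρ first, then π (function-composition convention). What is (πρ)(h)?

ρ(h) = f, then π(f) = c; composing gives (πρ)(h) = c.

c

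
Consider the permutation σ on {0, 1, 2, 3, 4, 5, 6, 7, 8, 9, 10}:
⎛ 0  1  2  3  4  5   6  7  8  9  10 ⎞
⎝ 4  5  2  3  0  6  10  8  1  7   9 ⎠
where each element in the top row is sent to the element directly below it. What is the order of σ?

The disjoint-cycle form of σ has cycle lengths 7, 2, 1, 1.
Since disjoint cycles commute, ord(σ) = lcm(7, 2) = 14.

14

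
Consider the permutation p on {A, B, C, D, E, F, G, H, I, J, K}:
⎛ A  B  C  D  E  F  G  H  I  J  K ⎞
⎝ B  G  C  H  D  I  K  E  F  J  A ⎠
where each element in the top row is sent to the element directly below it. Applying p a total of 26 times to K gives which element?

Tracing K → A → … returns to K after 4 steps, so K lies in a 4-cycle (A, B, G, K).
Since the cycle has length 4, p^26 acts on it the same as p^2 (26 mod 4 = 2).
Stepping 2 places around the cycle: K → A → B.

B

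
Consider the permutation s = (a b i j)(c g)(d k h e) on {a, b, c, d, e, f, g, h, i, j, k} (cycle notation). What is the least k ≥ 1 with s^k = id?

The disjoint cycles have lengths 4, 4, 2, 1.
Since disjoint cycles commute, ord(s) = lcm(4, 4, 2) = 4.

4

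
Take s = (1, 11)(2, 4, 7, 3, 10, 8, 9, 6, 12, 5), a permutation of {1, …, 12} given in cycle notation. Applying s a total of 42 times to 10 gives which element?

9

10 lies in the 10-cycle (2, 4, 7, 3, 10, 8, 9, 6, 12, 5).
Since the cycle has length 10, s^42 acts on it the same as s^2 (42 mod 10 = 2).
Advancing 2 steps from 10: 10 → 8 → 9.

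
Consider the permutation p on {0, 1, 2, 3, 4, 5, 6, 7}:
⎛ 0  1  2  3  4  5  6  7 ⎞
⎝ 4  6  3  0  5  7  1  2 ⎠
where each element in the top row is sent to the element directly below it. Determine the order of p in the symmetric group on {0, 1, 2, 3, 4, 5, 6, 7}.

The disjoint-cycle form of p has cycle lengths 6, 2.
The order of p is the least common multiple of its cycle lengths: lcm(6, 2) = 6.

6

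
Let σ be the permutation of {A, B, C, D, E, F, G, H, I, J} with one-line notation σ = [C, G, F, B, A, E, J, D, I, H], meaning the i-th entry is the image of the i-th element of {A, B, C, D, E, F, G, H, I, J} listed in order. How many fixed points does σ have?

1

The fixed points (elements with σ(x) = x) are {I}, so there is 1.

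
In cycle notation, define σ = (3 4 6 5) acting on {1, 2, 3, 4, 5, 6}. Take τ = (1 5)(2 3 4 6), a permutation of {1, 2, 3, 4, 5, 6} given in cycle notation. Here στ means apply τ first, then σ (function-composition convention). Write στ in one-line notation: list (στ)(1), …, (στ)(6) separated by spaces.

3 4 6 5 1 2

For each element, apply τ then σ: 1 → 5 → 3; 2 → 3 → 4; 3 → 4 → 6; 4 → 6 → 5; 5 → 1 → 1; 6 → 2 → 2.
So στ in one-line form is 3 4 6 5 1 2.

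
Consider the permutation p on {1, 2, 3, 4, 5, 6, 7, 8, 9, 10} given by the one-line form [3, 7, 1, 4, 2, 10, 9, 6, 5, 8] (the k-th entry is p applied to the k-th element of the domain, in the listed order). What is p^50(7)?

Tracing 7 → 9 → … returns to 7 after 4 steps, so 7 lies in a 4-cycle (2, 7, 9, 5).
On a 4-cycle, p^4 is the identity, so p^50 = p^2 there (50 ≡ 2 mod 4).
Advancing 2 steps from 7: 7 → 9 → 5.

5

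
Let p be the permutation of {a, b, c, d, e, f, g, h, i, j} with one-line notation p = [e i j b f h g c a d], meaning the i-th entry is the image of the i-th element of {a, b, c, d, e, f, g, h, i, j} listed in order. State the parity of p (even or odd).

even

In disjoint-cycle form the cycle lengths are 9, 1.
A cycle is odd iff its length is even; p has 0 even-length cycles, so sgn(p) = (−1)^0 and p is even.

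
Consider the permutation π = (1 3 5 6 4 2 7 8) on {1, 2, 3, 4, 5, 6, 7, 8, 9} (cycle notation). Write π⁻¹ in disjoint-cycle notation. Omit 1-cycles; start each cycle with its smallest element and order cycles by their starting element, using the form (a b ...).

If π sends a → b within a cycle, π⁻¹ sends b → a; equivalently, reverse each cycle.
After reversing and putting each cycle's least element first, π⁻¹ = (1 8 7 2 4 6 5 3).

(1 8 7 2 4 6 5 3)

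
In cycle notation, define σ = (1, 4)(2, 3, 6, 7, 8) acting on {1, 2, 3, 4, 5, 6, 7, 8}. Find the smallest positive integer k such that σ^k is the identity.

10

The cycle type of σ is (5, 2, 1).
The order of σ is the least common multiple of its cycle lengths: lcm(5, 2) = 10.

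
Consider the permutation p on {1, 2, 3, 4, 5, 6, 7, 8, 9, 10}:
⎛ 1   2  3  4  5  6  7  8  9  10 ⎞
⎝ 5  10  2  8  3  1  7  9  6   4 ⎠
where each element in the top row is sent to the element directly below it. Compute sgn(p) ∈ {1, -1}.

1

In disjoint-cycle form the cycle lengths are 9, 1.
A cycle is odd iff its length is even; p has 0 even-length cycles, so sgn(p) = (−1)^0 and p is even.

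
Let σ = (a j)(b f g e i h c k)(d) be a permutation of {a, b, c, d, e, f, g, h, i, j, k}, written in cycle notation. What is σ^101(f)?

c

f lies in the 8-cycle (b f g e i h c k).
On an 8-cycle, σ^8 is the identity, so σ^101 = σ^5 there (101 ≡ 5 mod 8).
Advancing 5 steps from f: f → g → e → i → h → c.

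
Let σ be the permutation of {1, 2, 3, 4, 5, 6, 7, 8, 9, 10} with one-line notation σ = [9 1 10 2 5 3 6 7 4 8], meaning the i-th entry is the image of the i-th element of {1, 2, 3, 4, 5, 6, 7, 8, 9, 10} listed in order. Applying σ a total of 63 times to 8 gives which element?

Tracing 8 → 7 → … returns to 8 after 5 steps, so 8 lies in a 5-cycle (3, 10, 8, 7, 6).
Since the cycle has length 5, σ^63 acts on it the same as σ^3 (63 mod 5 = 3).
Advancing 3 steps from 8: 8 → 7 → 6 → 3.

3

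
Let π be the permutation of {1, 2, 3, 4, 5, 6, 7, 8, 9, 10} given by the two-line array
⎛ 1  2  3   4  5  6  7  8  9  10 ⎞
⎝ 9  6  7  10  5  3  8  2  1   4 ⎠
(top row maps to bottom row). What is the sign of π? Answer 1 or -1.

1

In disjoint-cycle form the cycle lengths are 5, 2, 2, 1.
A cycle of length ℓ contributes ℓ−1 transpositions, so π is a product of 4 + 1 + 1 = 6 transpositions — even.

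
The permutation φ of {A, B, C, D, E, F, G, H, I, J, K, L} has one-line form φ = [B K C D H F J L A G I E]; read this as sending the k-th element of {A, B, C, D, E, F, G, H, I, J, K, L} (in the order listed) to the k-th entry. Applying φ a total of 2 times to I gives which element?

Tracing I → A → … returns to I after 4 steps, so I lies in a 4-cycle (A, B, K, I).
Advancing 2 steps from I: I → A → B.

B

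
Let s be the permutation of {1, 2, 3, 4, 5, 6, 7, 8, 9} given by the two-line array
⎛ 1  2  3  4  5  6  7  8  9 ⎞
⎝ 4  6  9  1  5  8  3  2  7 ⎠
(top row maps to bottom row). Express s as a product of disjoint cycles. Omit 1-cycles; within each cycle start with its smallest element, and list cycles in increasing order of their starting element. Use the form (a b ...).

Start at 1 and follow images: 1 → 4 → 1, giving the cycle (1 4).
Repeating from the next unused element and collecting all non-trivial cycles gives (1 4)(2 6 8)(3 9 7).

(1 4)(2 6 8)(3 9 7)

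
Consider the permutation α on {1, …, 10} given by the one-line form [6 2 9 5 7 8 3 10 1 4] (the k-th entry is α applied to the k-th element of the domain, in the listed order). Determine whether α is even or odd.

even

In disjoint-cycle form the cycle lengths are 9, 1.
A cycle is odd iff its length is even; α has 0 even-length cycles, so sgn(α) = (−1)^0 and α is even.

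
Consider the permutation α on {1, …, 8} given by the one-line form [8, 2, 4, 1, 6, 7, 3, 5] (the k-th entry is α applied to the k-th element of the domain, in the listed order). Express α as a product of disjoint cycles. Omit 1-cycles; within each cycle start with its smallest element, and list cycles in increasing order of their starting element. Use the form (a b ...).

Start at 1 and follow images: 1 → 8 → 5 → 6 → 7 → 3 → 4 → 1, giving the cycle (1 8 5 6 7 3 4).
Repeating from the next unused element and collecting all non-trivial cycles gives (1 8 5 6 7 3 4).

(1 8 5 6 7 3 4)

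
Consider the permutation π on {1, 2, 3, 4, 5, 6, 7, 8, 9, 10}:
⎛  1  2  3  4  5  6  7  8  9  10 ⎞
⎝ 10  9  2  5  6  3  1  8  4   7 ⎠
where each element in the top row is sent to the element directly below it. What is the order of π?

6

The disjoint-cycle form of π has cycle lengths 6, 3, 1.
The order of π is the least common multiple of its cycle lengths: lcm(6, 3) = 6.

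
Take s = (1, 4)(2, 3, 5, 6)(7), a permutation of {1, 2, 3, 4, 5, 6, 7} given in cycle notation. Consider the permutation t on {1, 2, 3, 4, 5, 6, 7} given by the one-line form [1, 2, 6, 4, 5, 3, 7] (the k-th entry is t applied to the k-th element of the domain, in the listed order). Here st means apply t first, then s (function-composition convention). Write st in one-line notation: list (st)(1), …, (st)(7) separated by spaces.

4 3 2 1 6 5 7

(st)(x) = s(t(x)). Computing each image: s(t(1)) = s(1) = 4, s(t(2)) = s(2) = 3, s(t(3)) = s(6) = 2, s(t(4)) = s(4) = 1, s(t(5)) = s(5) = 6, s(t(6)) = s(3) = 5, s(t(7)) = s(7) = 7.
Hence st = [4 3 2 1 6 5 7].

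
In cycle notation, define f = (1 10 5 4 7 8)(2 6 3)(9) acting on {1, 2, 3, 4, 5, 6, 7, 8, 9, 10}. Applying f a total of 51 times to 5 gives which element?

8

5 lies in the 6-cycle (1 10 5 4 7 8).
Since the cycle has length 6, f^51 acts on it the same as f^3 (51 mod 6 = 3).
Advancing 3 steps from 5: 5 → 4 → 7 → 8.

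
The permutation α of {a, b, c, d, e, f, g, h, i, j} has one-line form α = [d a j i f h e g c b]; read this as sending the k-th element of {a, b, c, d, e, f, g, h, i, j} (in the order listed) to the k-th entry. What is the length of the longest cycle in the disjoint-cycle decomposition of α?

Decomposing into disjoint cycles gives (a, d, i, c, j, b)(e, f, h, g); the longest has length 6.

6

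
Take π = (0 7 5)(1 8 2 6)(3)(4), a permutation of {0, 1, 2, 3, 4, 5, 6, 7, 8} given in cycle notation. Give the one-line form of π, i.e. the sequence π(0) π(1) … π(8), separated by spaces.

7 8 6 3 4 0 1 5 2

Image by image: 0↦7, 1↦8, 2↦6, 3↦3, 4↦4, 5↦0, 6↦1, 7↦5, 8↦2.
Listing these in domain order gives 7 8 6 3 4 0 1 5 2.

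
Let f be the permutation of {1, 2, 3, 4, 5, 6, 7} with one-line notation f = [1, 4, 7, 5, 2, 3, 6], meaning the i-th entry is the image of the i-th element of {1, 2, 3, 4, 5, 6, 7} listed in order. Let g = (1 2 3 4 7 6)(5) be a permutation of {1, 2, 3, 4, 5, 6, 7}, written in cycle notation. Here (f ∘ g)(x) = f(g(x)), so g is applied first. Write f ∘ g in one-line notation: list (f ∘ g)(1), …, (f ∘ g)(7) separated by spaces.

4 7 5 6 2 1 3

For each element, apply g then f: 1 → 2 → 4; 2 → 3 → 7; 3 → 4 → 5; 4 → 7 → 6; 5 → 5 → 2; 6 → 1 → 1; 7 → 6 → 3.
Collecting the images, f ∘ g = [4 7 5 6 2 1 3].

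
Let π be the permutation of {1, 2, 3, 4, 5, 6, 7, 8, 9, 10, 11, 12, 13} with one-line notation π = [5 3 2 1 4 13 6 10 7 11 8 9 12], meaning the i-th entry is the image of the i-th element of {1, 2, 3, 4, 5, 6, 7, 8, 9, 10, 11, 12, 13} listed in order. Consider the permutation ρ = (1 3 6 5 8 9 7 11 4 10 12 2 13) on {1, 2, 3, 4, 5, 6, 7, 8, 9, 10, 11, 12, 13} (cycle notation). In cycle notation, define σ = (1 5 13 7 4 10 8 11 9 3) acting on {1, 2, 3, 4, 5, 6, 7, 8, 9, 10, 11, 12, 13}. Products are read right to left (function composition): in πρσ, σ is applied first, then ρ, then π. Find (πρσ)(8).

1

Chase 8: σ(8) = 11; ρ(11) = 4; π(4) = 1. Hence (πρσ)(8) = 1.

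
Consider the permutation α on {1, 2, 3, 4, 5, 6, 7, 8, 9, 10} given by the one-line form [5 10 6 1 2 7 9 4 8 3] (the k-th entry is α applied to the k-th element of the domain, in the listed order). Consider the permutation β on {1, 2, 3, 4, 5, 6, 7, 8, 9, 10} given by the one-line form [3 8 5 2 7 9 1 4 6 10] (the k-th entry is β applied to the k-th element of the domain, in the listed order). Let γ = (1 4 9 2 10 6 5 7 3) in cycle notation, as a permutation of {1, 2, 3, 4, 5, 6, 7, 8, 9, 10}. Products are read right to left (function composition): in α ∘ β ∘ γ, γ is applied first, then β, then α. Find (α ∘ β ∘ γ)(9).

Chase 9: γ(9) = 2; β(2) = 8; α(8) = 4. Hence (α ∘ β ∘ γ)(9) = 4.

4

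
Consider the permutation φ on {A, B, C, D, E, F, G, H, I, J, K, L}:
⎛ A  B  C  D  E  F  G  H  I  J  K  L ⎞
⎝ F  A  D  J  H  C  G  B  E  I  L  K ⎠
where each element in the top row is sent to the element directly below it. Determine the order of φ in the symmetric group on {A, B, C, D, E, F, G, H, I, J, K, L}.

18

Decomposing into disjoint cycles gives cycle lengths 9, 2, 1.
Since disjoint cycles commute, ord(φ) = lcm(9, 2) = 18.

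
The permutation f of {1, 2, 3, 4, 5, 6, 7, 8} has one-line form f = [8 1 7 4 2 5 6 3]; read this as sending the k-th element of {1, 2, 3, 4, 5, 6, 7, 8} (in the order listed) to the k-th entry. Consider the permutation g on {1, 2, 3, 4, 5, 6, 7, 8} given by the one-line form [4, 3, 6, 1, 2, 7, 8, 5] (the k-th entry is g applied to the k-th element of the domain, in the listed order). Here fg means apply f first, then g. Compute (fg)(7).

7

(fg)(7) = g(f(7)). f(7) = 6, then g(6) = 7. So (fg)(7) = 7.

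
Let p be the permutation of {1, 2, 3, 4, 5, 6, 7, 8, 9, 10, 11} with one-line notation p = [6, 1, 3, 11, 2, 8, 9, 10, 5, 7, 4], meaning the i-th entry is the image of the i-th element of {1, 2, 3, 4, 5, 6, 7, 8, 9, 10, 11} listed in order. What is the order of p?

The disjoint-cycle form of p has cycle lengths 8, 2, 1.
Since disjoint cycles commute, ord(p) = lcm(8, 2) = 8.

8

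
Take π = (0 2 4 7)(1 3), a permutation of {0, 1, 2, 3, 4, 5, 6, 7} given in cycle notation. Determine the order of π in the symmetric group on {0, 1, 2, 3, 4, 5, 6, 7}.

4

The cycle type of π is (4, 2, 1, 1).
Since disjoint cycles commute, ord(π) = lcm(4, 2) = 4.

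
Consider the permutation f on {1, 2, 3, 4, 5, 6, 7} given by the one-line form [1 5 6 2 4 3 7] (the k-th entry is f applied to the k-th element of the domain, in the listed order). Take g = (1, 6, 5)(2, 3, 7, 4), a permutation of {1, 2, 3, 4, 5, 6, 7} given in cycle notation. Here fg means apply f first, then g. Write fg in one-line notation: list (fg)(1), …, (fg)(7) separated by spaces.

Chase each element through f then g: 1 → 1 → 6; 2 → 5 → 1; 3 → 6 → 5; 4 → 2 → 3; 5 → 4 → 2; 6 → 3 → 7; 7 → 7 → 4.
Collecting the images, fg = [6 1 5 3 2 7 4].

6 1 5 3 2 7 4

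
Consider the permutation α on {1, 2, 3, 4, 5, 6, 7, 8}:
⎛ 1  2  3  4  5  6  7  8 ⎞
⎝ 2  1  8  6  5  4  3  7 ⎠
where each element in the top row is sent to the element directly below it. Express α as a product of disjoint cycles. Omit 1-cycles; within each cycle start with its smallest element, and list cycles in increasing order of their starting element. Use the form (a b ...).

From 1: 1 → 2 → 1, closing the cycle (1 2).
Repeating from the next unused element and collecting all non-trivial cycles gives (1 2)(3 8 7)(4 6).

(1 2)(3 8 7)(4 6)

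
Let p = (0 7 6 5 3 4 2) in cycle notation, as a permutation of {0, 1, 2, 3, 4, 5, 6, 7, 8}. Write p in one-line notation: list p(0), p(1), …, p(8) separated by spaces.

Each element maps to the next entry in its cycle (wrapping to the front): 0↦7, 1↦1, 2↦0, 3↦4, 4↦2, 5↦3, 6↦5, 7↦6, 8↦8.
Listing these in domain order gives 7 1 0 4 2 3 5 6 8.

7 1 0 4 2 3 5 6 8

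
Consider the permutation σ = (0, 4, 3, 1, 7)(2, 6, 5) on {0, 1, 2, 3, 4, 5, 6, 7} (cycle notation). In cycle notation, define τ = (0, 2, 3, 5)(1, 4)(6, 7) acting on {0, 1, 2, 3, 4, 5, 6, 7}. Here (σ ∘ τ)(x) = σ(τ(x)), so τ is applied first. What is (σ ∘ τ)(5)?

4

(σ ∘ τ)(5) = σ(τ(5)). τ(5) = 0, then σ(0) = 4. So (σ ∘ τ)(5) = 4.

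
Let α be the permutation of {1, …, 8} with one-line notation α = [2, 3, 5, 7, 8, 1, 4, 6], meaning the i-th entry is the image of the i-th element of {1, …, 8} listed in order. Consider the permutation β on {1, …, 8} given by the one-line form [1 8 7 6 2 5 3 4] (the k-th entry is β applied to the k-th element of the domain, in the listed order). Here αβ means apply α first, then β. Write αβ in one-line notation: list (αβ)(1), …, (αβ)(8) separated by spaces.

8 7 2 3 4 1 6 5

(αβ)(x) = β(α(x)). Computing each image: β(α(1)) = β(2) = 8, β(α(2)) = β(3) = 7, β(α(3)) = β(5) = 2, β(α(4)) = β(7) = 3, β(α(5)) = β(8) = 4, β(α(6)) = β(1) = 1, β(α(7)) = β(4) = 6, β(α(8)) = β(6) = 5.
Hence αβ = [8 7 2 3 4 1 6 5].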